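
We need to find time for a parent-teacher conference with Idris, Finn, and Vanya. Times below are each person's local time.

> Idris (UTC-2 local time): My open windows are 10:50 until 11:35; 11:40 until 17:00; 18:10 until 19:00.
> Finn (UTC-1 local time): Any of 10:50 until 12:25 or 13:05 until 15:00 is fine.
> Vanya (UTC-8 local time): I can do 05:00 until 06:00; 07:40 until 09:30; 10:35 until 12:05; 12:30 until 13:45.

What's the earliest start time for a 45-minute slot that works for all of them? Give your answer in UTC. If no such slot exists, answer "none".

none

Idris in UTC: 12:50-13:35, 13:40-19:00, 20:10-21:00 (add 2h to convert from UTC-2).
Finn in UTC: 11:50-13:25, 14:05-16:00 (add 1h to convert from UTC-1).
Vanya in UTC: 13:00-14:00, 15:40-17:30, 18:35-20:05, 20:30-21:45 (add 8h to convert from UTC-8).
Idris ∩ Finn: 12:50-13:25, 14:05-16:00.
Idris ∩ Finn ∩ Vanya: 13:00-13:25, 15:40-16:00.
So the common availability across everyone is 13:00-13:25, 15:40-16:00.
No common window is at least 45 minutes long.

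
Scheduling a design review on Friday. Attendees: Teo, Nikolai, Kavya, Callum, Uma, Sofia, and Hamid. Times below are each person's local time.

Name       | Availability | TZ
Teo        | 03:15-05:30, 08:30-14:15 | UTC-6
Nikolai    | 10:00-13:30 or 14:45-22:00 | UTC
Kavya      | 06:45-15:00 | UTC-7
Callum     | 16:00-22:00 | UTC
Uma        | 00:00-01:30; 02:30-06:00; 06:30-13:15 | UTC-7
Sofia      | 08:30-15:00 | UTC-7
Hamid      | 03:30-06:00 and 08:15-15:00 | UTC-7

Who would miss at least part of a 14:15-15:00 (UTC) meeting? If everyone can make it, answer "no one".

Teo in UTC: 09:15-11:30, 14:30-20:15 (add 6h to convert from UTC-6).
Nikolai in UTC: 10:00-13:30, 14:45-22:00.
Kavya in UTC: 13:45-22:00 (add 7h to convert from UTC-7).
Callum in UTC: 16:00-22:00.
Uma in UTC: 07:00-08:30, 09:30-13:00, 13:30-20:15 (add 7h to convert from UTC-7).
Sofia in UTC: 15:30-22:00 (add 7h to convert from UTC-7).
Hamid in UTC: 10:30-13:00, 15:15-22:00 (add 7h to convert from UTC-7).
Teo: not fully free for 14:15-15:00. Nikolai: not fully free for 14:15-15:00. Kavya: free for 14:15-15:00. Callum: not fully free for 14:15-15:00. Uma: free for 14:15-15:00. Sofia: not fully free for 14:15-15:00. Hamid: not fully free for 14:15-15:00.

Callum, Hamid, Nikolai, Sofia, Teo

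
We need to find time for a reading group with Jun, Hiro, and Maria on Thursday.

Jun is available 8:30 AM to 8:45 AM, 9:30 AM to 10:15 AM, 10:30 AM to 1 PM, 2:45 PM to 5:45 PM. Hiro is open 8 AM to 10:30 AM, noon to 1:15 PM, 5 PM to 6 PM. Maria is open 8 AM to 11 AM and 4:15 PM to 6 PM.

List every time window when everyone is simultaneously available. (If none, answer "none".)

08:30-08:45, 09:30-10:15, 17:00-17:45

Jun ∩ Hiro: 08:30-08:45, 09:30-10:15, 12:00-13:00, 17:00-17:45.
Jun ∩ Hiro ∩ Maria: 08:30-08:45, 09:30-10:15, 17:00-17:45.
Those are the intersection windows.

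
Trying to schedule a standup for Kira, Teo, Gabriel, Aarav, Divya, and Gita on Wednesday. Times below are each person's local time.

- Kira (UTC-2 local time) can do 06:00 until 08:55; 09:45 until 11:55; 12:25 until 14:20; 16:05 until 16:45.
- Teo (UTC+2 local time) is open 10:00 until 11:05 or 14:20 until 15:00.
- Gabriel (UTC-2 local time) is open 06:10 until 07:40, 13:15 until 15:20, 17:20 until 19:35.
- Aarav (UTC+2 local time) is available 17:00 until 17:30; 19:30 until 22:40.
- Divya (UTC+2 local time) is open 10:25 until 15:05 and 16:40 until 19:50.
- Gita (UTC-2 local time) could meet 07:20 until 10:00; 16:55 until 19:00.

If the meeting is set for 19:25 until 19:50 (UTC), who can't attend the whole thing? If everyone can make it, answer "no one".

Kira in UTC: 08:00-10:55, 11:45-13:55, 14:25-16:20, 18:05-18:45 (add 2h to convert from UTC-2).
Teo in UTC: 08:00-09:05, 12:20-13:00 (subtract 2h to convert from UTC+2).
Gabriel in UTC: 08:10-09:40, 15:15-17:20, 19:20-21:35 (add 2h to convert from UTC-2).
Aarav in UTC: 15:00-15:30, 17:30-20:40 (subtract 2h to convert from UTC+2).
Divya in UTC: 08:25-13:05, 14:40-17:50 (subtract 2h to convert from UTC+2).
Gita in UTC: 09:20-12:00, 18:55-21:00 (add 2h to convert from UTC-2).
Kira: not fully free for 19:25-19:50. Teo: not fully free for 19:25-19:50. Gabriel: free for 19:25-19:50. Aarav: free for 19:25-19:50. Divya: not fully free for 19:25-19:50. Gita: free for 19:25-19:50.

Divya, Kira, Teo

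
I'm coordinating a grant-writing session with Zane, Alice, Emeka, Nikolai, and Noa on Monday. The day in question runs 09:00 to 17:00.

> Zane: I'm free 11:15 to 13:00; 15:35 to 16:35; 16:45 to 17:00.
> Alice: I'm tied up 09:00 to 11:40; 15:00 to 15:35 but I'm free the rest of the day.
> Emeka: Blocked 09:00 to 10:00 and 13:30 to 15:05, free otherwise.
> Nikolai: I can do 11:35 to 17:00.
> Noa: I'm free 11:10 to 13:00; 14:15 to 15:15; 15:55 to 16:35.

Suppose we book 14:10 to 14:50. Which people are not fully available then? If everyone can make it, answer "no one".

Emeka, Noa, Zane

Zane free: 11:15-13:00, 15:35-16:35, 16:45-17:00.
Alice free: 11:40-15:00, 15:35-17:00 (invert busy blocks within the working day).
Emeka free: 10:00-13:30, 15:05-17:00 (invert busy blocks within the working day).
Nikolai free: 11:35-17:00.
Noa free: 11:10-13:00, 14:15-15:15, 15:55-16:35.
Zane: not fully free for 14:10-14:50. Alice: free for 14:10-14:50. Emeka: not fully free for 14:10-14:50. Nikolai: free for 14:10-14:50. Noa: not fully free for 14:10-14:50.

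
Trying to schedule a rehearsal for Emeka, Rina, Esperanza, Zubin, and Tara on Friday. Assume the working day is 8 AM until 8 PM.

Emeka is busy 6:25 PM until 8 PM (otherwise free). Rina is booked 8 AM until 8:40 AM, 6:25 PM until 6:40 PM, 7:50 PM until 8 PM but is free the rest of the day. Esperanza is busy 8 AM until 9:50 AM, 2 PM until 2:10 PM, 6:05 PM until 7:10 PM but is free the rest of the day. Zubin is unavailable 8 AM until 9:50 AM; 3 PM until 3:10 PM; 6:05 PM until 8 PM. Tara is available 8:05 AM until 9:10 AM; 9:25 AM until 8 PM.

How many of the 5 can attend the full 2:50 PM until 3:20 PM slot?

Emeka free: 08:00-18:25 (invert busy blocks within the working day).
Rina free: 08:40-18:25, 18:40-19:50 (invert busy blocks within the working day).
Esperanza free: 09:50-14:00, 14:10-18:05, 19:10-20:00 (invert busy blocks within the working day).
Zubin free: 09:50-15:00, 15:10-18:05 (invert busy blocks within the working day).
Tara free: 08:05-09:10, 09:25-20:00.
Emeka, Rina, Esperanza, and Tara can make the full 14:50-15:20 slot — that's 4.

4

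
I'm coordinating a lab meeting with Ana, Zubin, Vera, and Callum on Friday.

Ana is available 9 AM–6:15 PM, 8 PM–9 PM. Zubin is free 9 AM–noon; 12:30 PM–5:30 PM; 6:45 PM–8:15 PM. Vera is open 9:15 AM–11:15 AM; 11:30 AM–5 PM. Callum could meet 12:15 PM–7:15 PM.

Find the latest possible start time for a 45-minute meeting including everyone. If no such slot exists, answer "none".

16:15

Ana ∩ Zubin: 09:00-12:00, 12:30-17:30, 20:00-20:15.
Ana ∩ Zubin ∩ Vera: 09:15-11:15, 11:30-12:00, 12:30-17:00.
Ana ∩ Zubin ∩ Vera ∩ Callum: 12:30-17:00.
The last common window of at least 45 minutes is 12:30-17:00; a 45-minute meeting can start as late as 16:15 and still end by 17:00.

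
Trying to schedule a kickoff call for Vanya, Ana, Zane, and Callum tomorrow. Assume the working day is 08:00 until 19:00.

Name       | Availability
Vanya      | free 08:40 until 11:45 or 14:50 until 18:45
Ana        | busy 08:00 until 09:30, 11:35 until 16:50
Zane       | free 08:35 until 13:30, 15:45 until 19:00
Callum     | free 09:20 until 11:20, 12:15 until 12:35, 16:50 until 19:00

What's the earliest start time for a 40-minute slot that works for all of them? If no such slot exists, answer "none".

09:30

Vanya free: 08:40-11:45, 14:50-18:45.
Ana free: 09:30-11:35, 16:50-19:00 (invert busy blocks within the working day).
Zane free: 08:35-13:30, 15:45-19:00.
Callum free: 09:20-11:20, 12:15-12:35, 16:50-19:00.
Vanya ∩ Ana: 09:30-11:35, 16:50-18:45.
Vanya ∩ Ana ∩ Zane: 09:30-11:35, 16:50-18:45.
Vanya ∩ Ana ∩ Zane ∩ Callum: 09:30-11:20, 16:50-18:45.
Those are the intersection windows.
The first common window of at least 40 minutes is 09:30-11:20, so the earliest start is 09:30.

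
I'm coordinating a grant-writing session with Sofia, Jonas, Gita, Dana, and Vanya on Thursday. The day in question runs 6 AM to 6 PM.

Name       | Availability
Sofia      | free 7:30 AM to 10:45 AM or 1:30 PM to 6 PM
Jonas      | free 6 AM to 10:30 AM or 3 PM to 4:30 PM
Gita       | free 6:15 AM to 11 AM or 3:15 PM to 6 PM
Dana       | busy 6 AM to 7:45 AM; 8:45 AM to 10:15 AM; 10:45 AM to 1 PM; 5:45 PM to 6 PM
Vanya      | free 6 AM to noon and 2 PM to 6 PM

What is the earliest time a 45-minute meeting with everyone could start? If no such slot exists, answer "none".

07:45

Sofia free: 07:30-10:45, 13:30-18:00.
Jonas free: 06:00-10:30, 15:00-16:30.
Gita free: 06:15-11:00, 15:15-18:00.
Dana free: 07:45-08:45, 10:15-10:45, 13:00-17:45 (invert busy blocks within the working day).
Vanya free: 06:00-12:00, 14:00-18:00.
Sofia ∩ Jonas: 07:30-10:30, 15:00-16:30.
Sofia ∩ Jonas ∩ Gita: 07:30-10:30, 15:15-16:30.
Sofia ∩ Jonas ∩ Gita ∩ Dana: 07:45-08:45, 10:15-10:30, 15:15-16:30.
Sofia ∩ Jonas ∩ Gita ∩ Dana ∩ Vanya: 07:45-08:45, 10:15-10:30, 15:15-16:30.
The first common window of at least 45 minutes is 07:45-08:45, so the earliest start is 07:45.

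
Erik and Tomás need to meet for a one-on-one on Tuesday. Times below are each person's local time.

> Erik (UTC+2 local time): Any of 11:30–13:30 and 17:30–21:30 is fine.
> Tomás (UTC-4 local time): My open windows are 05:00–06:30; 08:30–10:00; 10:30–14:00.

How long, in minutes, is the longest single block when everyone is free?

Erik in UTC: 09:30-11:30, 15:30-19:30 (subtract 2h to convert from UTC+2).
Tomás in UTC: 09:00-10:30, 12:30-14:00, 14:30-18:00 (add 4h to convert from UTC-4).
Erik ∩ Tomás: 09:30-10:30, 15:30-18:00.
The longest is 15:30-18:00 at 150 minutes.

150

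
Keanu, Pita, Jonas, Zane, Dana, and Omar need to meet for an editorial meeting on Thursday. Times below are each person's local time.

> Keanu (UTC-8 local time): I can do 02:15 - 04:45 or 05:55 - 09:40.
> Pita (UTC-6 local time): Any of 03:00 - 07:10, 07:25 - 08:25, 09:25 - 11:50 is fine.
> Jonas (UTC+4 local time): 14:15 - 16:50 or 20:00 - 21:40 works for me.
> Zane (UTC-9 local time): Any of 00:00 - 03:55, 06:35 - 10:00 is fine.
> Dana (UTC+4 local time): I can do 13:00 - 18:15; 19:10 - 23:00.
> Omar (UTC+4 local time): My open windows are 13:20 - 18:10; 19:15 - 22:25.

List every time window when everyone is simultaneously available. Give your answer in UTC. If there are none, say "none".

10:15-12:45, 16:00-17:40

Keanu in UTC: 10:15-12:45, 13:55-17:40 (add 8h to convert from UTC-8).
Pita in UTC: 09:00-13:10, 13:25-14:25, 15:25-17:50 (add 6h to convert from UTC-6).
Jonas in UTC: 10:15-12:50, 16:00-17:40 (subtract 4h to convert from UTC+4).
Zane in UTC: 09:00-12:55, 15:35-19:00 (add 9h to convert from UTC-9).
Dana in UTC: 09:00-14:15, 15:10-19:00 (subtract 4h to convert from UTC+4).
Omar in UTC: 09:20-14:10, 15:15-18:25 (subtract 4h to convert from UTC+4).
Keanu ∩ Pita: 10:15-12:45, 13:55-14:25, 15:25-17:40.
Keanu ∩ Pita ∩ Jonas: 10:15-12:45, 16:00-17:40.
Keanu ∩ Pita ∩ Jonas ∩ Zane: 10:15-12:45, 16:00-17:40.
Keanu ∩ Pita ∩ Jonas ∩ Zane ∩ Dana: 10:15-12:45, 16:00-17:40.
Keanu ∩ Pita ∩ Jonas ∩ Zane ∩ Dana ∩ Omar: 10:15-12:45, 16:00-17:40.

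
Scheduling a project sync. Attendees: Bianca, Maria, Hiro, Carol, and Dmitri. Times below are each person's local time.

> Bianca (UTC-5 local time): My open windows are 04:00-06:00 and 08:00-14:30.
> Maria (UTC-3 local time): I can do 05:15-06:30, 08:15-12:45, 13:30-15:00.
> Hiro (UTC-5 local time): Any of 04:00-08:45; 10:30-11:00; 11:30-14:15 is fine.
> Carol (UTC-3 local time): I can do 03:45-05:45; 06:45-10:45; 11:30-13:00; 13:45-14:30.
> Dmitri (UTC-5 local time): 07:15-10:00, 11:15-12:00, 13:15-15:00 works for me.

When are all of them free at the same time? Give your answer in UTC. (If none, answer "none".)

Bianca in UTC: 09:00-11:00, 13:00-19:30 (add 5h to convert from UTC-5).
Maria in UTC: 08:15-09:30, 11:15-15:45, 16:30-18:00 (add 3h to convert from UTC-3).
Hiro in UTC: 09:00-13:45, 15:30-16:00, 16:30-19:15 (add 5h to convert from UTC-5).
Carol in UTC: 06:45-08:45, 09:45-13:45, 14:30-16:00, 16:45-17:30 (add 3h to convert from UTC-3).
Dmitri in UTC: 12:15-15:00, 16:15-17:00, 18:15-20:00 (add 5h to convert from UTC-5).
Bianca ∩ Maria: 09:00-09:30, 13:00-15:45, 16:30-18:00.
Bianca ∩ Maria ∩ Hiro: 09:00-09:30, 13:00-13:45, 15:30-15:45, 16:30-18:00.
Bianca ∩ Maria ∩ Hiro ∩ Carol: 13:00-13:45, 15:30-15:45, 16:45-17:30.
Bianca ∩ Maria ∩ Hiro ∩ Carol ∩ Dmitri: 13:00-13:45, 16:45-17:00.
So the common availability across everyone is 13:00-13:45, 16:45-17:00.

13:00-13:45, 16:45-17:00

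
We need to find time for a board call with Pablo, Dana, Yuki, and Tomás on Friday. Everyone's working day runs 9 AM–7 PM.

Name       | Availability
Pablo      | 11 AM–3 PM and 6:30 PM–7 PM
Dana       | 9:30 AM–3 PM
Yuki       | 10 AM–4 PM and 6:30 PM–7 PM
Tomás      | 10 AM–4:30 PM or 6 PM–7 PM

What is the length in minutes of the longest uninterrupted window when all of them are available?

240

Pablo ∩ Dana: 11:00-15:00.
Pablo ∩ Dana ∩ Yuki: 11:00-15:00.
Pablo ∩ Dana ∩ Yuki ∩ Tomás: 11:00-15:00.
Those are the intersection windows.
The longest is 11:00-15:00 at 240 minutes.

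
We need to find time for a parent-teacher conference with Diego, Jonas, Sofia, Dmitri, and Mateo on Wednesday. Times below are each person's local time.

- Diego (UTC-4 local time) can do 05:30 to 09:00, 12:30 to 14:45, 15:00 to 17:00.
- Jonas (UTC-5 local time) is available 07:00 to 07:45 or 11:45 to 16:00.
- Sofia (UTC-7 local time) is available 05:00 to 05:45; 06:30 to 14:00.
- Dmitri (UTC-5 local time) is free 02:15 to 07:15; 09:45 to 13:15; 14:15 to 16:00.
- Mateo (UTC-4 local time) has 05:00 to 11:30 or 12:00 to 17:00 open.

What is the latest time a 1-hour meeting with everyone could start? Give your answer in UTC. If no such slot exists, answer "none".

Diego in UTC: 09:30-13:00, 16:30-18:45, 19:00-21:00 (add 4h to convert from UTC-4).
Jonas in UTC: 12:00-12:45, 16:45-21:00 (add 5h to convert from UTC-5).
Sofia in UTC: 12:00-12:45, 13:30-21:00 (add 7h to convert from UTC-7).
Dmitri in UTC: 07:15-12:15, 14:45-18:15, 19:15-21:00 (add 5h to convert from UTC-5).
Mateo in UTC: 09:00-15:30, 16:00-21:00 (add 4h to convert from UTC-4).
Diego ∩ Jonas: 12:00-12:45, 16:45-18:45, 19:00-21:00.
Diego ∩ Jonas ∩ Sofia: 12:00-12:45, 16:45-18:45, 19:00-21:00.
Diego ∩ Jonas ∩ Sofia ∩ Dmitri: 12:00-12:15, 16:45-18:15, 19:15-21:00.
Diego ∩ Jonas ∩ Sofia ∩ Dmitri ∩ Mateo: 12:00-12:15, 16:45-18:15, 19:15-21:00.
The last common window of at least 60 minutes is 19:15-21:00; a 60-minute meeting can start as late as 20:00 and still end by 21:00.

20:00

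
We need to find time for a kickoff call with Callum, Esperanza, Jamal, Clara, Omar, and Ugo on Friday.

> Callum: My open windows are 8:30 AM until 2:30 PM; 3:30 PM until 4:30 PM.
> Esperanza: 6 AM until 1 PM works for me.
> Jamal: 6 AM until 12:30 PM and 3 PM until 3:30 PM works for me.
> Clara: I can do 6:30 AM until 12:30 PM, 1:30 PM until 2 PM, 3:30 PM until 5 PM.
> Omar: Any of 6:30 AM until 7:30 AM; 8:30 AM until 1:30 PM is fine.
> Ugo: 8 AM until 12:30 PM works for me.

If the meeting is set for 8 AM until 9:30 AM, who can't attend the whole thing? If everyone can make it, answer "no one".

Callum, Omar

Callum: not fully free for 08:00-09:30. Esperanza: free for 08:00-09:30. Jamal: free for 08:00-09:30. Clara: free for 08:00-09:30. Omar: not fully free for 08:00-09:30. Ugo: free for 08:00-09:30.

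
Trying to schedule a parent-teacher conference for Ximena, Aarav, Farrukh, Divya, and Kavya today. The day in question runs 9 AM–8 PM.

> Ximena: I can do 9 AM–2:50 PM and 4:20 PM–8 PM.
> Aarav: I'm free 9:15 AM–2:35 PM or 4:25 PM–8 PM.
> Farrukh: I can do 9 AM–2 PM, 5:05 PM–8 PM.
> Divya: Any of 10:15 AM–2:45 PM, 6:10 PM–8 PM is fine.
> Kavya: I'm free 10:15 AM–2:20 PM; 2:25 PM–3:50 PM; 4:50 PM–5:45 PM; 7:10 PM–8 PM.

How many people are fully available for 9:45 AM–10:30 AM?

Ximena, Aarav, and Farrukh can make the full 09:45-10:30 slot — that's 3.

3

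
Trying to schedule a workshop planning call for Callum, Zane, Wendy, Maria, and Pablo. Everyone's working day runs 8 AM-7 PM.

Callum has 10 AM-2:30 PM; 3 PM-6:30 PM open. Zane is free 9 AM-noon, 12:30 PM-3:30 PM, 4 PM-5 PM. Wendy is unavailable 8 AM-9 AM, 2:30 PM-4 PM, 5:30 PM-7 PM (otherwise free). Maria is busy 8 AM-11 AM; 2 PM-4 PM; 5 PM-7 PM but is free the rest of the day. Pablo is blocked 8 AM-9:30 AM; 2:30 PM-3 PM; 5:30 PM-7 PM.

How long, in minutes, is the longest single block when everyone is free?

90

Callum free: 10:00-14:30, 15:00-18:30.
Zane free: 09:00-12:00, 12:30-15:30, 16:00-17:00.
Wendy free: 09:00-14:30, 16:00-17:30 (invert busy blocks within the working day).
Maria free: 11:00-14:00, 16:00-17:00 (invert busy blocks within the working day).
Pablo free: 09:30-14:30, 15:00-17:30 (invert busy blocks within the working day).
Callum ∩ Zane: 10:00-12:00, 12:30-14:30, 15:00-15:30, 16:00-17:00.
Callum ∩ Zane ∩ Wendy: 10:00-12:00, 12:30-14:30, 16:00-17:00.
Callum ∩ Zane ∩ Wendy ∩ Maria: 11:00-12:00, 12:30-14:00, 16:00-17:00.
Callum ∩ Zane ∩ Wendy ∩ Maria ∩ Pablo: 11:00-12:00, 12:30-14:00, 16:00-17:00.
The longest is 12:30-14:00 at 90 minutes.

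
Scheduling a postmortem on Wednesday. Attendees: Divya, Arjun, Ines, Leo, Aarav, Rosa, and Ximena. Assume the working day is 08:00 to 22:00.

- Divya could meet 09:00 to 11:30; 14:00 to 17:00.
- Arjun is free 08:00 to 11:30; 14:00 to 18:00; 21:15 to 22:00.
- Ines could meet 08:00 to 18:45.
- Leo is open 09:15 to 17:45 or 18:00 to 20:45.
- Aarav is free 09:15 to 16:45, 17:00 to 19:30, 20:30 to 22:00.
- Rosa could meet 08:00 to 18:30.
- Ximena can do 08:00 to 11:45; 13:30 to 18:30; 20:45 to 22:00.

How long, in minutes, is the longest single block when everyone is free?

165

Divya ∩ Arjun: 09:00-11:30, 14:00-17:00.
Divya ∩ Arjun ∩ Ines: 09:00-11:30, 14:00-17:00.
Divya ∩ Arjun ∩ Ines ∩ Leo: 09:15-11:30, 14:00-17:00.
Divya ∩ Arjun ∩ Ines ∩ Leo ∩ Aarav: 09:15-11:30, 14:00-16:45.
Divya ∩ Arjun ∩ Ines ∩ Leo ∩ Aarav ∩ Rosa: 09:15-11:30, 14:00-16:45.
Divya ∩ Arjun ∩ Ines ∩ Leo ∩ Aarav ∩ Rosa ∩ Ximena: 09:15-11:30, 14:00-16:45.
The longest is 14:00-16:45 at 165 minutes.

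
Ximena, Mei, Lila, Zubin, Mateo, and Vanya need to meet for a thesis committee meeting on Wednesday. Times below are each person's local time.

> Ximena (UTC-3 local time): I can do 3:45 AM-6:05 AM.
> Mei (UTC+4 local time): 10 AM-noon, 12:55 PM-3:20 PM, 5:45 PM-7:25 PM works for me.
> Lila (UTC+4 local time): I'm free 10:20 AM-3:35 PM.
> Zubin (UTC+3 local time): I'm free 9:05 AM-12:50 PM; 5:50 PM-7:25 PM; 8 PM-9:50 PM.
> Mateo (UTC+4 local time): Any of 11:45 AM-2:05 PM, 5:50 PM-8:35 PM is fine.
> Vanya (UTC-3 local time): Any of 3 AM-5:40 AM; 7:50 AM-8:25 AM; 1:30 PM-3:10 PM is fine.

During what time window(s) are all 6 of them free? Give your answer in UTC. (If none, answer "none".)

07:45-08:00

Ximena in UTC: 06:45-09:05 (add 3h to convert from UTC-3).
Mei in UTC: 06:00-08:00, 08:55-11:20, 13:45-15:25 (subtract 4h to convert from UTC+4).
Lila in UTC: 06:20-11:35 (subtract 4h to convert from UTC+4).
Zubin in UTC: 06:05-09:50, 14:50-16:25, 17:00-18:50 (subtract 3h to convert from UTC+3).
Mateo in UTC: 07:45-10:05, 13:50-16:35 (subtract 4h to convert from UTC+4).
Vanya in UTC: 06:00-08:40, 10:50-11:25, 16:30-18:10 (add 3h to convert from UTC-3).
Ximena ∩ Mei: 06:45-08:00, 08:55-09:05.
Ximena ∩ Mei ∩ Lila: 06:45-08:00, 08:55-09:05.
Ximena ∩ Mei ∩ Lila ∩ Zubin: 06:45-08:00, 08:55-09:05.
Ximena ∩ Mei ∩ Lila ∩ Zubin ∩ Mateo: 07:45-08:00, 08:55-09:05.
Ximena ∩ Mei ∩ Lila ∩ Zubin ∩ Mateo ∩ Vanya: 07:45-08:00.
Those are the intersection windows.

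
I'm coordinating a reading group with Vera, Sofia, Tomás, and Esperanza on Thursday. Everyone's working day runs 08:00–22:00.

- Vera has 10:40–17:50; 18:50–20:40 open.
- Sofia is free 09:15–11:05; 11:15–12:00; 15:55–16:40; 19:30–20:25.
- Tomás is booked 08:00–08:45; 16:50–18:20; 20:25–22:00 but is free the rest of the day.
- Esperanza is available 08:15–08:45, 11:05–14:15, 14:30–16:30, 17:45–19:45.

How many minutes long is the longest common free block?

45

Vera free: 10:40-17:50, 18:50-20:40.
Sofia free: 09:15-11:05, 11:15-12:00, 15:55-16:40, 19:30-20:25.
Tomás free: 08:45-16:50, 18:20-20:25 (invert busy blocks within the working day).
Esperanza free: 08:15-08:45, 11:05-14:15, 14:30-16:30, 17:45-19:45.
Vera ∩ Sofia: 10:40-11:05, 11:15-12:00, 15:55-16:40, 19:30-20:25.
Vera ∩ Sofia ∩ Tomás: 10:40-11:05, 11:15-12:00, 15:55-16:40, 19:30-20:25.
Vera ∩ Sofia ∩ Tomás ∩ Esperanza: 11:15-12:00, 15:55-16:30, 19:30-19:45.
Those are the intersection windows.
The longest is 11:15-12:00 at 45 minutes.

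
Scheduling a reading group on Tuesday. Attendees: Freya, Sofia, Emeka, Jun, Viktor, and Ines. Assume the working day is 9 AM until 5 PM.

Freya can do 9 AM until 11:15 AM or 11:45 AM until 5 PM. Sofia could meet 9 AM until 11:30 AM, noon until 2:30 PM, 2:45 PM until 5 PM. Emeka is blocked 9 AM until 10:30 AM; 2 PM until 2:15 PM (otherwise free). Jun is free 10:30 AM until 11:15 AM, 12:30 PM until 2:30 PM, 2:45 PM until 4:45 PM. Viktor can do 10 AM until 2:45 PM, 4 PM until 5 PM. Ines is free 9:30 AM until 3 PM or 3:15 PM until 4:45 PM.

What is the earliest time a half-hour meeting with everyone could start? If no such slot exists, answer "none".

Freya free: 09:00-11:15, 11:45-17:00.
Sofia free: 09:00-11:30, 12:00-14:30, 14:45-17:00.
Emeka free: 10:30-14:00, 14:15-17:00 (invert busy blocks within the working day).
Jun free: 10:30-11:15, 12:30-14:30, 14:45-16:45.
Viktor free: 10:00-14:45, 16:00-17:00.
Ines free: 09:30-15:00, 15:15-16:45.
Freya ∩ Sofia: 09:00-11:15, 12:00-14:30, 14:45-17:00.
Freya ∩ Sofia ∩ Emeka: 10:30-11:15, 12:00-14:00, 14:15-14:30, 14:45-17:00.
Freya ∩ Sofia ∩ Emeka ∩ Jun: 10:30-11:15, 12:30-14:00, 14:15-14:30, 14:45-16:45.
Freya ∩ Sofia ∩ Emeka ∩ Jun ∩ Viktor: 10:30-11:15, 12:30-14:00, 14:15-14:30, 16:00-16:45.
Freya ∩ Sofia ∩ Emeka ∩ Jun ∩ Viktor ∩ Ines: 10:30-11:15, 12:30-14:00, 14:15-14:30, 16:00-16:45.
Those are the intersection windows.
The first common window of at least 30 minutes is 10:30-11:15, so the earliest start is 10:30.

10:30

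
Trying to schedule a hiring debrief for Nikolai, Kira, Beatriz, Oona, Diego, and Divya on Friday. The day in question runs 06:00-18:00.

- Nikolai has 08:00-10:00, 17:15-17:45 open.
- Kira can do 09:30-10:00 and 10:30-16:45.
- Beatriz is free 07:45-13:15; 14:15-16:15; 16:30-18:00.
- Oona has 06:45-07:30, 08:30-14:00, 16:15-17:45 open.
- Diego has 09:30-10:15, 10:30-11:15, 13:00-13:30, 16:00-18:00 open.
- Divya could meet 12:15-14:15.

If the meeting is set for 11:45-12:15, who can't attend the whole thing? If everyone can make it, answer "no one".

Diego, Divya, Nikolai

Nikolai: not fully free for 11:45-12:15. Kira: free for 11:45-12:15. Beatriz: free for 11:45-12:15. Oona: free for 11:45-12:15. Diego: not fully free for 11:45-12:15. Divya: not fully free for 11:45-12:15.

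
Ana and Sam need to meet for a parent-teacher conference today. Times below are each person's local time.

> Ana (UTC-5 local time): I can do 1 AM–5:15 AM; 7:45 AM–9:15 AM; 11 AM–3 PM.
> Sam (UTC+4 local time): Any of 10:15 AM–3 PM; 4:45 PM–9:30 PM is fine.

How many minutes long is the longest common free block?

240

Ana in UTC: 06:00-10:15, 12:45-14:15, 16:00-20:00 (add 5h to convert from UTC-5).
Sam in UTC: 06:15-11:00, 12:45-17:30 (subtract 4h to convert from UTC+4).
Ana ∩ Sam: 06:15-10:15, 12:45-14:15, 16:00-17:30.
So the common availability across everyone is 06:15-10:15, 12:45-14:15, 16:00-17:30.
The longest is 06:15-10:15 at 240 minutes.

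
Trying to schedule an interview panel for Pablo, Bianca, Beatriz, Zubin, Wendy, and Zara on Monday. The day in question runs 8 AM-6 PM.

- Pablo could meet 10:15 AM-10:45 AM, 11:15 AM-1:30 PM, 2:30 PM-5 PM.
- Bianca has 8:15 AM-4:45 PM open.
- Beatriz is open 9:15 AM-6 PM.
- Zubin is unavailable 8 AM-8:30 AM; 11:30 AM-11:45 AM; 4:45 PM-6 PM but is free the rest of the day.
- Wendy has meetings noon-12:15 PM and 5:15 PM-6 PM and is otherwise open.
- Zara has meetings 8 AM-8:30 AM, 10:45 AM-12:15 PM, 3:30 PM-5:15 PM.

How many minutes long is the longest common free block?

Pablo free: 10:15-10:45, 11:15-13:30, 14:30-17:00.
Bianca free: 08:15-16:45.
Beatriz free: 09:15-18:00.
Zubin free: 08:30-11:30, 11:45-16:45 (invert busy blocks within the working day).
Wendy free: 08:00-12:00, 12:15-17:15 (invert busy blocks within the working day).
Zara free: 08:30-10:45, 12:15-15:30, 17:15-18:00 (invert busy blocks within the working day).
Pablo ∩ Bianca: 10:15-10:45, 11:15-13:30, 14:30-16:45.
Pablo ∩ Bianca ∩ Beatriz: 10:15-10:45, 11:15-13:30, 14:30-16:45.
Pablo ∩ Bianca ∩ Beatriz ∩ Zubin: 10:15-10:45, 11:15-11:30, 11:45-13:30, 14:30-16:45.
Pablo ∩ Bianca ∩ Beatriz ∩ Zubin ∩ Wendy: 10:15-10:45, 11:15-11:30, 11:45-12:00, 12:15-13:30, 14:30-16:45.
Pablo ∩ Bianca ∩ Beatriz ∩ Zubin ∩ Wendy ∩ Zara: 10:15-10:45, 12:15-13:30, 14:30-15:30.
The longest is 12:15-13:30 at 75 minutes.

75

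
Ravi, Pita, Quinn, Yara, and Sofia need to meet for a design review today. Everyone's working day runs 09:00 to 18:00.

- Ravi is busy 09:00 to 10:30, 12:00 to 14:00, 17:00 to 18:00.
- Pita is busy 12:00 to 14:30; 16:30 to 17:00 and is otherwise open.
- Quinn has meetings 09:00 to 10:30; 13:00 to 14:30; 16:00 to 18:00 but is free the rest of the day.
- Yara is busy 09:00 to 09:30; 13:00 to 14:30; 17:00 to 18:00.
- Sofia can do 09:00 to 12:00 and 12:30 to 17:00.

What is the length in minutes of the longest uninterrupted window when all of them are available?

90

Ravi free: 10:30-12:00, 14:00-17:00 (invert busy blocks within the working day).
Pita free: 09:00-12:00, 14:30-16:30, 17:00-18:00 (invert busy blocks within the working day).
Quinn free: 10:30-13:00, 14:30-16:00 (invert busy blocks within the working day).
Yara free: 09:30-13:00, 14:30-17:00 (invert busy blocks within the working day).
Sofia free: 09:00-12:00, 12:30-17:00.
Ravi ∩ Pita: 10:30-12:00, 14:30-16:30.
Ravi ∩ Pita ∩ Quinn: 10:30-12:00, 14:30-16:00.
Ravi ∩ Pita ∩ Quinn ∩ Yara: 10:30-12:00, 14:30-16:00.
Ravi ∩ Pita ∩ Quinn ∩ Yara ∩ Sofia: 10:30-12:00, 14:30-16:00.
The longest is 10:30-12:00 at 90 minutes.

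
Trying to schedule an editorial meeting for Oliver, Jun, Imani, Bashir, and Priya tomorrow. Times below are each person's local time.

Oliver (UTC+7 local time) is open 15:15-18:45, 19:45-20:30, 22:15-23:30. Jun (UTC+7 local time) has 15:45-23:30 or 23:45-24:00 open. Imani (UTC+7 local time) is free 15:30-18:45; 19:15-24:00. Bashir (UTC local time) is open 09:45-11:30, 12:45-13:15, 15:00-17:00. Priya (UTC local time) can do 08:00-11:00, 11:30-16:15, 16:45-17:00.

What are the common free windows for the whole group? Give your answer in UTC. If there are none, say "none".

Oliver in UTC: 08:15-11:45, 12:45-13:30, 15:15-16:30 (subtract 7h to convert from UTC+7).
Jun in UTC: 08:45-16:30, 16:45-17:00 (subtract 7h to convert from UTC+7).
Imani in UTC: 08:30-11:45, 12:15-17:00 (subtract 7h to convert from UTC+7).
Bashir in UTC: 09:45-11:30, 12:45-13:15, 15:00-17:00.
Priya in UTC: 08:00-11:00, 11:30-16:15, 16:45-17:00.
Oliver ∩ Jun: 08:45-11:45, 12:45-13:30, 15:15-16:30.
Oliver ∩ Jun ∩ Imani: 08:45-11:45, 12:45-13:30, 15:15-16:30.
Oliver ∩ Jun ∩ Imani ∩ Bashir: 09:45-11:30, 12:45-13:15, 15:15-16:30.
Oliver ∩ Jun ∩ Imani ∩ Bashir ∩ Priya: 09:45-11:00, 12:45-13:15, 15:15-16:15.
Those are the intersection windows.

09:45-11:00, 12:45-13:15, 15:15-16:15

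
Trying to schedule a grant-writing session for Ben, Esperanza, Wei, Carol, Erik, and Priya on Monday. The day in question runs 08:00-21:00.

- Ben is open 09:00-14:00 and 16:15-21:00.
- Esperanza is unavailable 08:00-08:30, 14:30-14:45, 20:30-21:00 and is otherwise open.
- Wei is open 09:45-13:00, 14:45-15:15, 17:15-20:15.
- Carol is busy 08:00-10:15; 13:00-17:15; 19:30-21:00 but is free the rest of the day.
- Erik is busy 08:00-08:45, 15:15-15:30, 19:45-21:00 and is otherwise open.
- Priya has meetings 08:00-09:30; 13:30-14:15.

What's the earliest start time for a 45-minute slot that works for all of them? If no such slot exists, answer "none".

Ben free: 09:00-14:00, 16:15-21:00.
Esperanza free: 08:30-14:30, 14:45-20:30 (invert busy blocks within the working day).
Wei free: 09:45-13:00, 14:45-15:15, 17:15-20:15.
Carol free: 10:15-13:00, 17:15-19:30 (invert busy blocks within the working day).
Erik free: 08:45-15:15, 15:30-19:45 (invert busy blocks within the working day).
Priya free: 09:30-13:30, 14:15-21:00 (invert busy blocks within the working day).
Ben ∩ Esperanza: 09:00-14:00, 16:15-20:30.
Ben ∩ Esperanza ∩ Wei: 09:45-13:00, 17:15-20:15.
Ben ∩ Esperanza ∩ Wei ∩ Carol: 10:15-13:00, 17:15-19:30.
Ben ∩ Esperanza ∩ Wei ∩ Carol ∩ Erik: 10:15-13:00, 17:15-19:30.
Ben ∩ Esperanza ∩ Wei ∩ Carol ∩ Erik ∩ Priya: 10:15-13:00, 17:15-19:30.
So the common availability across everyone is 10:15-13:00, 17:15-19:30.
The first common window of at least 45 minutes is 10:15-13:00, so the earliest start is 10:15.

10:15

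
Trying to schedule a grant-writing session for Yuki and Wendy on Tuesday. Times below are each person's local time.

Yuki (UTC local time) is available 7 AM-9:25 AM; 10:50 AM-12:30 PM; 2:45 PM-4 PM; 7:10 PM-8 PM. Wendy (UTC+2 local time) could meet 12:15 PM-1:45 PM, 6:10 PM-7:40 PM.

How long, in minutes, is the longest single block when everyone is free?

55

Yuki in UTC: 07:00-09:25, 10:50-12:30, 14:45-16:00, 19:10-20:00.
Wendy in UTC: 10:15-11:45, 16:10-17:40 (subtract 2h to convert from UTC+2).
Yuki ∩ Wendy: 10:50-11:45.
The longest is 10:50-11:45 at 55 minutes.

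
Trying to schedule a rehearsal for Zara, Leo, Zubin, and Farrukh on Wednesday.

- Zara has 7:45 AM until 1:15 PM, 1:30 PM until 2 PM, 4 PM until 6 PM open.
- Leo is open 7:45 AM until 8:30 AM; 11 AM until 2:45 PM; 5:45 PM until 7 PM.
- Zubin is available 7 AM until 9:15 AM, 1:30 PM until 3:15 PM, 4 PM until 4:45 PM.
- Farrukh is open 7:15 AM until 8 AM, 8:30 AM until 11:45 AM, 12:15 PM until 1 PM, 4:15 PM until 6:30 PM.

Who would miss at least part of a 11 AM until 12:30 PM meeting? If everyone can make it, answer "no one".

Zara: free for 11:00-12:30. Leo: free for 11:00-12:30. Zubin: not fully free for 11:00-12:30. Farrukh: not fully free for 11:00-12:30.

Farrukh, Zubin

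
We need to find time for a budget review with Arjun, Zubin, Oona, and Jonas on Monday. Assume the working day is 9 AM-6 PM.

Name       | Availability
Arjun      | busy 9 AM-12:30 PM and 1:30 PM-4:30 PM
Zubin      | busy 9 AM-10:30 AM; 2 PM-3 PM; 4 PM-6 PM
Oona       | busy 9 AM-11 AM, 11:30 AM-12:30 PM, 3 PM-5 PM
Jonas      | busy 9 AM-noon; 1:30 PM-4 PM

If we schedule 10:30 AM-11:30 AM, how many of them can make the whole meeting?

1

Arjun free: 12:30-13:30, 16:30-18:00 (invert busy blocks within the working day).
Zubin free: 10:30-14:00, 15:00-16:00 (invert busy blocks within the working day).
Oona free: 11:00-11:30, 12:30-15:00, 17:00-18:00 (invert busy blocks within the working day).
Jonas free: 12:00-13:30, 16:00-18:00 (invert busy blocks within the working day).
Zubin can make the full 10:30-11:30 slot — that's 1.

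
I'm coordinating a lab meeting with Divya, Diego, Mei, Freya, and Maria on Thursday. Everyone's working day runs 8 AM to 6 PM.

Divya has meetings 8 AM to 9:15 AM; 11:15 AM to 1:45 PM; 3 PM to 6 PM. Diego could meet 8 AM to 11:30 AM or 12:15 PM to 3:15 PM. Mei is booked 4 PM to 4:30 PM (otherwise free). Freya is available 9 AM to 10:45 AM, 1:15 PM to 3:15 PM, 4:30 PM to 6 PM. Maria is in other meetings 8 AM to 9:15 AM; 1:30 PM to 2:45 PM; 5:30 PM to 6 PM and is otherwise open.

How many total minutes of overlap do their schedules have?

Divya free: 09:15-11:15, 13:45-15:00 (invert busy blocks within the working day).
Diego free: 08:00-11:30, 12:15-15:15.
Mei free: 08:00-16:00, 16:30-18:00 (invert busy blocks within the working day).
Freya free: 09:00-10:45, 13:15-15:15, 16:30-18:00.
Maria free: 09:15-13:30, 14:45-17:30 (invert busy blocks within the working day).
Divya ∩ Diego: 09:15-11:15, 13:45-15:00.
Divya ∩ Diego ∩ Mei: 09:15-11:15, 13:45-15:00.
Divya ∩ Diego ∩ Mei ∩ Freya: 09:15-10:45, 13:45-15:00.
Divya ∩ Diego ∩ Mei ∩ Freya ∩ Maria: 09:15-10:45, 14:45-15:00.
Those are the intersection windows.
Summing the common windows: 90 + 15 = 105 minutes.

105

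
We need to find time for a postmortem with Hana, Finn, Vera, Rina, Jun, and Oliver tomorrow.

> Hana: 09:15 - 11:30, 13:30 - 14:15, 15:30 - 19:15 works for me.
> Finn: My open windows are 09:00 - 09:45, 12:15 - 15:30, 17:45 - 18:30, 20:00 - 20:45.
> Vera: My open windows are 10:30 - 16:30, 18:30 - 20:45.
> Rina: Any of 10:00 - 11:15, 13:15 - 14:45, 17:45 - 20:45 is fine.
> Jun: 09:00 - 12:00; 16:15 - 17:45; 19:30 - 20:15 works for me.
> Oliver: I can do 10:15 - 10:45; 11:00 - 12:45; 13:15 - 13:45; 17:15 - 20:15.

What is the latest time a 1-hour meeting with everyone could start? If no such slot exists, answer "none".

none

Hana ∩ Finn: 09:15-09:45, 13:30-14:15, 17:45-18:30.
Hana ∩ Finn ∩ Vera: 13:30-14:15.
Hana ∩ Finn ∩ Vera ∩ Rina: 13:30-14:15.
Hana ∩ Finn ∩ Vera ∩ Rina ∩ Jun: ∅.
Hana ∩ Finn ∩ Vera ∩ Rina ∩ Jun ∩ Oliver: ∅.
There is no time when everyone is free.
No common window is at least 60 minutes long.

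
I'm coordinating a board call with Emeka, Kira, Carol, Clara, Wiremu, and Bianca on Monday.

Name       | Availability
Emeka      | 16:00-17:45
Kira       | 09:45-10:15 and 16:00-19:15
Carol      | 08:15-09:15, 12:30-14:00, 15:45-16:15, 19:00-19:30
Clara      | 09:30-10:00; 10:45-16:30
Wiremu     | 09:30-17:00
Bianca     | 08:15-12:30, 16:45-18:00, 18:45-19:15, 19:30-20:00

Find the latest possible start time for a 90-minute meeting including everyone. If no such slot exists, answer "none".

Emeka ∩ Kira: 16:00-17:45.
Emeka ∩ Kira ∩ Carol: 16:00-16:15.
Emeka ∩ Kira ∩ Carol ∩ Clara: 16:00-16:15.
Emeka ∩ Kira ∩ Carol ∩ Clara ∩ Wiremu: 16:00-16:15.
Emeka ∩ Kira ∩ Carol ∩ Clara ∩ Wiremu ∩ Bianca: ∅.
There is no time when everyone is free.
No common window is at least 90 minutes long.

none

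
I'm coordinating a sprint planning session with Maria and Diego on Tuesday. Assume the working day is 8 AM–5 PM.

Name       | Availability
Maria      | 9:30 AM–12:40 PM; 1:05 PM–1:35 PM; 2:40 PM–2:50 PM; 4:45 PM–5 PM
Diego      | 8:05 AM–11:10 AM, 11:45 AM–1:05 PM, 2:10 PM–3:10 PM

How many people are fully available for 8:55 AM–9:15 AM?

Diego can make the full 08:55-09:15 slot — that's 1.

1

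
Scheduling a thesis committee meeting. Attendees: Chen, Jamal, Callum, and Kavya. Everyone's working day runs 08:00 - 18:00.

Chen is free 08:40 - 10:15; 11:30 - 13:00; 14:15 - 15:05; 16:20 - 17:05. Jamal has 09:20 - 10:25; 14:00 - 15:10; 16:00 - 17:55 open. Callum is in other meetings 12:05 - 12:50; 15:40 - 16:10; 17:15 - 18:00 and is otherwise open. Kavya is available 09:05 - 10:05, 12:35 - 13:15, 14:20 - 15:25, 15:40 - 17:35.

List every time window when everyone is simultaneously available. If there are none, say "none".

09:20-10:05, 14:20-15:05, 16:20-17:05

Chen free: 08:40-10:15, 11:30-13:00, 14:15-15:05, 16:20-17:05.
Jamal free: 09:20-10:25, 14:00-15:10, 16:00-17:55.
Callum free: 08:00-12:05, 12:50-15:40, 16:10-17:15 (invert busy blocks within the working day).
Kavya free: 09:05-10:05, 12:35-13:15, 14:20-15:25, 15:40-17:35.
Chen ∩ Jamal: 09:20-10:15, 14:15-15:05, 16:20-17:05.
Chen ∩ Jamal ∩ Callum: 09:20-10:15, 14:15-15:05, 16:20-17:05.
Chen ∩ Jamal ∩ Callum ∩ Kavya: 09:20-10:05, 14:20-15:05, 16:20-17:05.
Those are the intersection windows.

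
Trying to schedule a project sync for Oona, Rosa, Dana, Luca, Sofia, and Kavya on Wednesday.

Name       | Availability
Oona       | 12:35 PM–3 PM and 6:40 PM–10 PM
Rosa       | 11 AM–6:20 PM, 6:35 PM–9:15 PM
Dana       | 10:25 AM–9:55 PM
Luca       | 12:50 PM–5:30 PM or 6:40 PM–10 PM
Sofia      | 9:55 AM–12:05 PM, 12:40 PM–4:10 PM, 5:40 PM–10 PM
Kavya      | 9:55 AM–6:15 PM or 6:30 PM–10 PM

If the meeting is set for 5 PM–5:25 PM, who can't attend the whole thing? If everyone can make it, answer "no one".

Oona: not fully free for 17:00-17:25. Rosa: free for 17:00-17:25. Dana: free for 17:00-17:25. Luca: free for 17:00-17:25. Sofia: not fully free for 17:00-17:25. Kavya: free for 17:00-17:25.

Oona, Sofia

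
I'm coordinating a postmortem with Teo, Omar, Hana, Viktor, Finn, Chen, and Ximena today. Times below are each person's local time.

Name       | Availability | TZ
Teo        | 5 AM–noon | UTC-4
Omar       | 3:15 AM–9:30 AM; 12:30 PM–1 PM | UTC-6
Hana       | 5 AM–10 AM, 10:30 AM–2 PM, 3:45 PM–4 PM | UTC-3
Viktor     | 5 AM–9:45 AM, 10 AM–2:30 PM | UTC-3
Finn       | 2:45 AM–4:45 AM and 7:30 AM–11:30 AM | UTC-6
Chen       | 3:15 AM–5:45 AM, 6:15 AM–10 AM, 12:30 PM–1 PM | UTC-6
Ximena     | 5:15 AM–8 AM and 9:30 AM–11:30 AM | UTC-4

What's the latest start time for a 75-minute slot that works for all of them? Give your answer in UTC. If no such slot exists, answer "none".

Teo in UTC: 09:00-16:00 (add 4h to convert from UTC-4).
Omar in UTC: 09:15-15:30, 18:30-19:00 (add 6h to convert from UTC-6).
Hana in UTC: 08:00-13:00, 13:30-17:00, 18:45-19:00 (add 3h to convert from UTC-3).
Viktor in UTC: 08:00-12:45, 13:00-17:30 (add 3h to convert from UTC-3).
Finn in UTC: 08:45-10:45, 13:30-17:30 (add 6h to convert from UTC-6).
Chen in UTC: 09:15-11:45, 12:15-16:00, 18:30-19:00 (add 6h to convert from UTC-6).
Ximena in UTC: 09:15-12:00, 13:30-15:30 (add 4h to convert from UTC-4).
Teo ∩ Omar: 09:15-15:30.
Teo ∩ Omar ∩ Hana: 09:15-13:00, 13:30-15:30.
Teo ∩ Omar ∩ Hana ∩ Viktor: 09:15-12:45, 13:30-15:30.
Teo ∩ Omar ∩ Hana ∩ Viktor ∩ Finn: 09:15-10:45, 13:30-15:30.
Teo ∩ Omar ∩ Hana ∩ Viktor ∩ Finn ∩ Chen: 09:15-10:45, 13:30-15:30.
Teo ∩ Omar ∩ Hana ∩ Viktor ∩ Finn ∩ Chen ∩ Ximena: 09:15-10:45, 13:30-15:30.
The last common window of at least 75 minutes is 13:30-15:30; a 75-minute meeting can start as late as 14:15 and still end by 15:30.

14:15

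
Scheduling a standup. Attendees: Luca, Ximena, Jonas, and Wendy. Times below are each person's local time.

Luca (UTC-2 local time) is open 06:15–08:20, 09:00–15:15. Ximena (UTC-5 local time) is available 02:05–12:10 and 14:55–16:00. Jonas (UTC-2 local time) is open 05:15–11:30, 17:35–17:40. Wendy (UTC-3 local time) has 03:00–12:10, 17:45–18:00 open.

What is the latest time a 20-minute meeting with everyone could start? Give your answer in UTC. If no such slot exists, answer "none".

13:10

Luca in UTC: 08:15-10:20, 11:00-17:15 (add 2h to convert from UTC-2).
Ximena in UTC: 07:05-17:10, 19:55-21:00 (add 5h to convert from UTC-5).
Jonas in UTC: 07:15-13:30, 19:35-19:40 (add 2h to convert from UTC-2).
Wendy in UTC: 06:00-15:10, 20:45-21:00 (add 3h to convert from UTC-3).
Luca ∩ Ximena: 08:15-10:20, 11:00-17:10.
Luca ∩ Ximena ∩ Jonas: 08:15-10:20, 11:00-13:30.
Luca ∩ Ximena ∩ Jonas ∩ Wendy: 08:15-10:20, 11:00-13:30.
So the common availability across everyone is 08:15-10:20, 11:00-13:30.
The last common window of at least 20 minutes is 11:00-13:30; a 20-minute meeting can start as late as 13:10 and still end by 13:30.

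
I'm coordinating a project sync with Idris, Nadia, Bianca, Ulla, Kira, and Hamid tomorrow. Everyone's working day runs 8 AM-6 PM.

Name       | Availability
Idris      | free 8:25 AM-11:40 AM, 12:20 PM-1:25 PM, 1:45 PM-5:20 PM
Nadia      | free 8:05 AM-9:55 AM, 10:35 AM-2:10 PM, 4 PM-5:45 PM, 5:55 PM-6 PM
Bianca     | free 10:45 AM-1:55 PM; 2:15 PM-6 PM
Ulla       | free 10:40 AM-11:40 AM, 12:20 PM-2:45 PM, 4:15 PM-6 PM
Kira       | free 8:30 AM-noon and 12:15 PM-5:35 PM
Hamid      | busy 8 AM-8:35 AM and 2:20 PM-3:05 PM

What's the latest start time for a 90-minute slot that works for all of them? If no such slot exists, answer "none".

Idris free: 08:25-11:40, 12:20-13:25, 13:45-17:20.
Nadia free: 08:05-09:55, 10:35-14:10, 16:00-17:45, 17:55-18:00.
Bianca free: 10:45-13:55, 14:15-18:00.
Ulla free: 10:40-11:40, 12:20-14:45, 16:15-18:00.
Kira free: 08:30-12:00, 12:15-17:35.
Hamid free: 08:35-14:20, 15:05-18:00 (invert busy blocks within the working day).
Idris ∩ Nadia: 08:25-09:55, 10:35-11:40, 12:20-13:25, 13:45-14:10, 16:00-17:20.
Idris ∩ Nadia ∩ Bianca: 10:45-11:40, 12:20-13:25, 13:45-13:55, 16:00-17:20.
Idris ∩ Nadia ∩ Bianca ∩ Ulla: 10:45-11:40, 12:20-13:25, 13:45-13:55, 16:15-17:20.
Idris ∩ Nadia ∩ Bianca ∩ Ulla ∩ Kira: 10:45-11:40, 12:20-13:25, 13:45-13:55, 16:15-17:20.
Idris ∩ Nadia ∩ Bianca ∩ Ulla ∩ Kira ∩ Hamid: 10:45-11:40, 12:20-13:25, 13:45-13:55, 16:15-17:20.
No common window is at least 90 minutes long.

none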